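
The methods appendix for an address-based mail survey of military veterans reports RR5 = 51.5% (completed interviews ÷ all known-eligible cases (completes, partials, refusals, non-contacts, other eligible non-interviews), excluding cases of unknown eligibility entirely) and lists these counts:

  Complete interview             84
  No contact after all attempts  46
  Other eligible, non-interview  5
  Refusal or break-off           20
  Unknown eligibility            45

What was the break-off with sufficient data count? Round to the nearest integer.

8

RR5 = 84 / D = 0.515
D = 84 / 0.515 = 163.1
Remaining denominator categories sum to 155
break-off with sufficient data = 163.1 − 155 ≈ 8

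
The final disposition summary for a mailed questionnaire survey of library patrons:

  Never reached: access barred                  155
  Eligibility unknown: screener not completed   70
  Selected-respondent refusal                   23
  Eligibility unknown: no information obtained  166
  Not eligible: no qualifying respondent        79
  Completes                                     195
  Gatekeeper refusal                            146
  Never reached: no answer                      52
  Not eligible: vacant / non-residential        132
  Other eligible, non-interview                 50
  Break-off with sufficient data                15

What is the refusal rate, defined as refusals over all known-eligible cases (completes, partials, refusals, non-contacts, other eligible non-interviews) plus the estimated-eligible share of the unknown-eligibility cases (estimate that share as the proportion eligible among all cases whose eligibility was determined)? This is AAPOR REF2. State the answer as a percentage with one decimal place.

20.8%

Declined to participate = 146 + 23 = 169
Non-contacts = 52 + 155 = 207
Unknown if eligible = 70 + 166 = 236
Ineligible = 79 + 132 = 211
Num → 169
Determined eligible → 195 + 15 + 169 + 207 + 50 = 636
e = 636 / (636 + 211) = 636 / 847 = 0.7509
e × U → 0.7509 × 236 = 177.21
Denominator → 636 + 177.21 = 813.21
REF2 = 169 / 813.21 = 0.2078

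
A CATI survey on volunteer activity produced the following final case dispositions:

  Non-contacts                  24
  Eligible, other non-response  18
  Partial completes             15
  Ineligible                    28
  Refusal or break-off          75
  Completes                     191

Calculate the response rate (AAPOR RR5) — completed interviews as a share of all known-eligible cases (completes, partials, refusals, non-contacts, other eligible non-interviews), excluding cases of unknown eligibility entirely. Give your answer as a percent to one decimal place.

Numerator → 191
Base → 191 + 15 + 75 + 24 + 18 = 323
RR5 = 191 / 323 = 0.5913

59.1%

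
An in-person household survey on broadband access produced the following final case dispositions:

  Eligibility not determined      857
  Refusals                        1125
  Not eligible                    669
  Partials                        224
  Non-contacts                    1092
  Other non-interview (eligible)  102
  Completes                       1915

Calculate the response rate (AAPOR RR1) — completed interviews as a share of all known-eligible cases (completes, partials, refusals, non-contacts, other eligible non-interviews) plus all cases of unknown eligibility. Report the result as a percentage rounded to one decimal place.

Num = 1915
Denominator = 1915 + 224 + 1125 + 1092 + 102 + 857 = 5315
RR1 = 1915 / 5315 = 0.3603

36.0%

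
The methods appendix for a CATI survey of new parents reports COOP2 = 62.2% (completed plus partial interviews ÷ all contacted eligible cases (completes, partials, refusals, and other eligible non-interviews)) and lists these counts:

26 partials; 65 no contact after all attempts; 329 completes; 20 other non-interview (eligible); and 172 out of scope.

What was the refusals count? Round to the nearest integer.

196

Numerator: 329 + 26 = 355
COOP2 = 355 / D = 0.622
D = 355 / 0.622 = 570.7
Rest of base = 375
refusals = 570.7 − 375 ≈ 196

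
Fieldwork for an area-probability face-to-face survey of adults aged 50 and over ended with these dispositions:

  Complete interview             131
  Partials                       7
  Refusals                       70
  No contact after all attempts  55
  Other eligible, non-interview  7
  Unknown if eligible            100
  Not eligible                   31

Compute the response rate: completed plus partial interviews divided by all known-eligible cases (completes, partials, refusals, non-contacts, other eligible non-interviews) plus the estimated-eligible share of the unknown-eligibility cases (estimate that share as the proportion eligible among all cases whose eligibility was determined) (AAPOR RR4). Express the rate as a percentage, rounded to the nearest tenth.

Top = 131 + 7 = 138
Determined eligible = 131 + 7 + 70 + 55 + 7 = 270
e = 270 / (270 + 31) = 270 / 301 = 0.8970
Estimated eligible among unknowns = 0.8970 × 100 = 89.70
Denominator = 270 + 89.70 = 359.70
RR4 = 138 / 359.70 = 0.3837

38.4%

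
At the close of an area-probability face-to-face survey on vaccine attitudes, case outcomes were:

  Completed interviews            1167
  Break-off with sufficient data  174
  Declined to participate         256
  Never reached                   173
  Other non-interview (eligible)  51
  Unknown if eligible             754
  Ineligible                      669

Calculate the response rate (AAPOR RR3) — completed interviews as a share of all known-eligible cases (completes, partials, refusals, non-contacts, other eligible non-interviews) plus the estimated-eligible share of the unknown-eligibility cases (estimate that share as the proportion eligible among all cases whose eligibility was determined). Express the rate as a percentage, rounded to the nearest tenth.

49.2%

Top = 1167
Eligible (known) = 1167 + 174 + 256 + 173 + 51 = 1821
e = 1821 / (1821 + 669) = 1821 / 2490 = 0.7313
Eligible share of unknowns = 0.7313 × 754 = 551.40
Denom = 1821 + 551.40 = 2372.40
RR3 = 1167 / 2372.40 = 0.4919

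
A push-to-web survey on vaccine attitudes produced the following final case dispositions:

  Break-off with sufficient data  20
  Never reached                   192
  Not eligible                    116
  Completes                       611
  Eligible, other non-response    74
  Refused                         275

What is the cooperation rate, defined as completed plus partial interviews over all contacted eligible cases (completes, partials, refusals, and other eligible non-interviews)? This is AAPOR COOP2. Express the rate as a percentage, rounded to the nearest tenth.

64.4%

Numerator → 611 + 20 = 631
Base → 611 + 20 + 275 + 74 = 980
COOP2 = 631 / 980 = 0.6439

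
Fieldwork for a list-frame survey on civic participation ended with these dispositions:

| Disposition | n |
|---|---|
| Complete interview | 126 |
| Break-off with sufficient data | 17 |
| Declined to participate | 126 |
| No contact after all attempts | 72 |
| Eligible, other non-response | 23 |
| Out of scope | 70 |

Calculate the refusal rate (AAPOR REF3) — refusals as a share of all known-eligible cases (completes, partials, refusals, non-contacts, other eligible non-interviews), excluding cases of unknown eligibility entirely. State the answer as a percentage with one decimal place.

34.6%

Numerator = 126
Denominator = 126 + 17 + 126 + 72 + 23 = 364
REF3 = 126 / 364 = 0.3462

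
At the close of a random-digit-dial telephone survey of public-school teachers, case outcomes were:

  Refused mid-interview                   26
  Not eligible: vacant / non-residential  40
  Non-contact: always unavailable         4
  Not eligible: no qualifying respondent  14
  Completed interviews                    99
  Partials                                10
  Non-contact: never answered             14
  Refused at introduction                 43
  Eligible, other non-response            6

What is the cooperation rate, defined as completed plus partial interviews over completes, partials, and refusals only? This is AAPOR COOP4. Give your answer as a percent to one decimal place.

61.2%

Refusal or break-off = 43 + 26 = 69
No contact after all attempts = 14 + 4 = 18
Screened out, ineligible = 14 + 40 = 54
Numerator = 99 + 10 = 109
Base = 99 + 10 + 69 = 178
COOP4 = 109 / 178 = 0.6124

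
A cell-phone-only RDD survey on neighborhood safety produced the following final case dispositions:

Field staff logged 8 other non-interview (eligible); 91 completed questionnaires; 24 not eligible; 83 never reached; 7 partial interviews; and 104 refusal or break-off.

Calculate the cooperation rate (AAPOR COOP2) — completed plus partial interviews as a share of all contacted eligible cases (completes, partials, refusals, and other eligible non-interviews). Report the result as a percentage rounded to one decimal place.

46.7%

Num: 91 + 7 = 98
Base: 91 + 7 + 104 + 8 = 210
COOP2 = 98 / 210 = 0.4667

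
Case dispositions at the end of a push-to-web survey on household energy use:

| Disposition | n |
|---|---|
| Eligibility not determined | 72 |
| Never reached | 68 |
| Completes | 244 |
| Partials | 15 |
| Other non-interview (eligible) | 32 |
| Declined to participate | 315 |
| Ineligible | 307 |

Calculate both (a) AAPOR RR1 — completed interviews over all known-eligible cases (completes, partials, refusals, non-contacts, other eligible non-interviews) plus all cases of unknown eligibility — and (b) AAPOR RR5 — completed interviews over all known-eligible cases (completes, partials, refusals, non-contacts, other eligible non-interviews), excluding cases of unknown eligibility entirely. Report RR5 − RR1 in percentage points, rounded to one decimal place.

3.5

Numerator: 244
Denominator: 244 + 15 + 315 + 68 + 32 + 72 = 746
RR1 = 244 / 746 = 0.3271
Denominator: 244 + 15 + 315 + 68 + 32 = 674
RR5 = 244 / 674 = 0.3620
Difference = 36.20 − 32.71 = 3.49 percentage points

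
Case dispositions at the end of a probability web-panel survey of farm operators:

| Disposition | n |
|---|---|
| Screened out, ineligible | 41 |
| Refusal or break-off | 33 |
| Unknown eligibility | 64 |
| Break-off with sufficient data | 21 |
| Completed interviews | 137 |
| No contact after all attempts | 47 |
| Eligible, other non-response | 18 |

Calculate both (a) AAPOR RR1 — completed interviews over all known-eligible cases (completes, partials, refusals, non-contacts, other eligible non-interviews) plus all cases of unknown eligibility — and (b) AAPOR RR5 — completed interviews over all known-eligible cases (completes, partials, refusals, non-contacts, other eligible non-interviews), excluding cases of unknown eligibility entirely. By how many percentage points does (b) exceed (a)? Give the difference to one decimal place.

Numerator = 137
Base = 137 + 21 + 33 + 47 + 18 + 64 = 320
RR1 = 137 / 320 = 0.4281
Base = 137 + 21 + 33 + 47 + 18 = 256
RR5 = 137 / 256 = 0.5352
Difference = 53.52 − 42.81 = 10.71 percentage points

10.7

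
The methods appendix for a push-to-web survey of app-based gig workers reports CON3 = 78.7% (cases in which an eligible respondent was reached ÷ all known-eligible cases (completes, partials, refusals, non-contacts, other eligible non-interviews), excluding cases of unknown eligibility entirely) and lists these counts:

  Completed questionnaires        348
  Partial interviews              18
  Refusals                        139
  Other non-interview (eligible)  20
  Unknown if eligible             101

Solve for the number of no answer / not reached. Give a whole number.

Num = 348 + 18 + 139 + 20 = 525
CON3 = 525 / D = 0.787
D = 525 / 0.787 = 667.1
Rest of base = 525
no answer / not reached = 667.1 − 525 ≈ 142

142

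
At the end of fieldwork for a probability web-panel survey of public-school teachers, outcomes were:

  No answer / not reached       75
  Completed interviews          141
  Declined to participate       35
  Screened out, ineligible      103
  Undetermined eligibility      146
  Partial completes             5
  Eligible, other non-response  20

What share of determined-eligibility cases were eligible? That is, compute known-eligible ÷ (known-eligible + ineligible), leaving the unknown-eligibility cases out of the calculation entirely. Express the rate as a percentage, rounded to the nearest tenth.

Known eligible = 141 + 5 + 35 + 75 + 20 = 276
e = 276 / (276 + 103) = 276 / 379 = 0.7282

72.8%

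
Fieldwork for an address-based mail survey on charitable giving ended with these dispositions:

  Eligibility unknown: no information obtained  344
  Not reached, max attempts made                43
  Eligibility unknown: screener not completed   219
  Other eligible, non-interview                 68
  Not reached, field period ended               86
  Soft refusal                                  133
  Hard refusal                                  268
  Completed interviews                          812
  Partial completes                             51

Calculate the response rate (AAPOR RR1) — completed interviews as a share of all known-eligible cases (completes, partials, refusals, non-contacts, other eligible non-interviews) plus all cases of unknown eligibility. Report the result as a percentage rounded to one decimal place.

Refusal or break-off = 268 + 133 = 401
No contact after all attempts = 86 + 43 = 129
Eligibility not determined = 219 + 344 = 563
Top → 812
Base → 812 + 51 + 401 + 129 + 68 + 563 = 2024
RR1 = 812 / 2024 = 0.4012

40.1%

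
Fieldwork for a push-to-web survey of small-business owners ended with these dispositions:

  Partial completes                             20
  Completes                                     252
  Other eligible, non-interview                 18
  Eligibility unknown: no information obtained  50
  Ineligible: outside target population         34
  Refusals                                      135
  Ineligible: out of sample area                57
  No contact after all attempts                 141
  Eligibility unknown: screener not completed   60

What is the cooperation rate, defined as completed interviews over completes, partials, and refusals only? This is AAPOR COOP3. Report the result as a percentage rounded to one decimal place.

Eligibility not determined = 60 + 50 = 110
Out of scope = 34 + 57 = 91
Numerator: 252
Denom: 252 + 20 + 135 = 407
COOP3 = 252 / 407 = 0.6192

61.9%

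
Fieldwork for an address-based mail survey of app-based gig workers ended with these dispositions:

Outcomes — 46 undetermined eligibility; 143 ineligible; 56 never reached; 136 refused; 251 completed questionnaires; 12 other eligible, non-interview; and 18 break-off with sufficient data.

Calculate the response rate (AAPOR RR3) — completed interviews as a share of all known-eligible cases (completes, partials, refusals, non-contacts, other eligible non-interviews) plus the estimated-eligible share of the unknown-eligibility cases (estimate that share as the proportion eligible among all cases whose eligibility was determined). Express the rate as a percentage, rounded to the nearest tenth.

Numerator: 251
Determined eligible: 251 + 18 + 136 + 56 + 12 = 473
e = 473 / (473 + 143) = 473 / 616 = 0.7679
Eligible share of unknowns: 0.7679 × 46 = 35.32
Denominator: 473 + 35.32 = 508.32
RR3 = 251 / 508.32 = 0.4938

49.4%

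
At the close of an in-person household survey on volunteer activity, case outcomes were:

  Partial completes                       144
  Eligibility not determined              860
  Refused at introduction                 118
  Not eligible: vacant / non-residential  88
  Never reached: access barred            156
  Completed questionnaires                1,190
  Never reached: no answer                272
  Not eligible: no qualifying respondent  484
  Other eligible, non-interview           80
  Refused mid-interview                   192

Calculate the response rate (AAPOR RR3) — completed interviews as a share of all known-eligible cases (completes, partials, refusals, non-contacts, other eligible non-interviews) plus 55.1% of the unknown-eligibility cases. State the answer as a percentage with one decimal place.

45.3%

Refusals = 118 + 192 = 310
No contact after all attempts = 272 + 156 = 428
Ineligible = 484 + 88 = 572
Num: 1190
Eligible (known): 1190 + 144 + 310 + 428 + 80 = 2152
Estimated eligible among unknowns: 0.5510 × 860 = 473.86
Denom: 2152 + 473.86 = 2625.86
RR3 = 1190 / 2625.86 = 0.4532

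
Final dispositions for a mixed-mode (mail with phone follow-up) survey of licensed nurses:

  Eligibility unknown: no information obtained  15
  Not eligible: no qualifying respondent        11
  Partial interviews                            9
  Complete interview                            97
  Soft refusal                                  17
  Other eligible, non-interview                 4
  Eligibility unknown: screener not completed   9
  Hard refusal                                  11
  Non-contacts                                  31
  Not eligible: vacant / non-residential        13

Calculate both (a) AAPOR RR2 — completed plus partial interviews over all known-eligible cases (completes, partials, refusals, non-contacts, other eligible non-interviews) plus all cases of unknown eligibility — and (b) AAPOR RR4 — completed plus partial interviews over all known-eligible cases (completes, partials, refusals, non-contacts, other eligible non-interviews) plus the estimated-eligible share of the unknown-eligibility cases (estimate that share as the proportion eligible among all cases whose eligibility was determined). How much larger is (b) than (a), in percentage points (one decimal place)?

Refusal or break-off = 11 + 17 = 28
Unknown eligibility = 9 + 15 = 24
Out of scope = 11 + 13 = 24
Num → 97 + 9 = 106
Base → 97 + 9 + 28 + 31 + 4 + 24 = 193
RR2 = 106 / 193 = 0.5492
Eligible (known) → 97 + 9 + 28 + 31 + 4 = 169
e = 169 / (169 + 24) = 169 / 193 = 0.8756
Estimated eligible among unknowns → 0.8756 × 24 = 21.01
Base → 169 + 21.01 = 190.01
RR4 = 106 / 190.01 = 0.5579
Difference = 55.79 − 54.92 = 0.87 percentage points

0.9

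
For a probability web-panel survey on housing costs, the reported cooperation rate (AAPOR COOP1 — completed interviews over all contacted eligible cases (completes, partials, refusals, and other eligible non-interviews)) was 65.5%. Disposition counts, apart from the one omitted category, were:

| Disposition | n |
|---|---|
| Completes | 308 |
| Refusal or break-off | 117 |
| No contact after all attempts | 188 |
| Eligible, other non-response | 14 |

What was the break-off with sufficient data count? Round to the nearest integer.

COOP1 = 308 / D = 0.655
D = 308 / 0.655 = 470.2
Other denominator terms total 439
break-off with sufficient data = 470.2 − 439 ≈ 31

31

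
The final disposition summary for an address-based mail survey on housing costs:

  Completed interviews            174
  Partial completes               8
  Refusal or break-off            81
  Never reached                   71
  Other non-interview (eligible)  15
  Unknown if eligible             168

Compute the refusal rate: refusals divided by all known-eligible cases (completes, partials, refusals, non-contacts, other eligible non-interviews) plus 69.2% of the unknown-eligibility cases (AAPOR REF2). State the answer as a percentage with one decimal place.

17.4%

Top = 81
Determined eligible = 174 + 8 + 81 + 71 + 15 = 349
Eligible share of unknowns = 0.6920 × 168 = 116.26
Denominator = 349 + 116.26 = 465.26
REF2 = 81 / 465.26 = 0.1741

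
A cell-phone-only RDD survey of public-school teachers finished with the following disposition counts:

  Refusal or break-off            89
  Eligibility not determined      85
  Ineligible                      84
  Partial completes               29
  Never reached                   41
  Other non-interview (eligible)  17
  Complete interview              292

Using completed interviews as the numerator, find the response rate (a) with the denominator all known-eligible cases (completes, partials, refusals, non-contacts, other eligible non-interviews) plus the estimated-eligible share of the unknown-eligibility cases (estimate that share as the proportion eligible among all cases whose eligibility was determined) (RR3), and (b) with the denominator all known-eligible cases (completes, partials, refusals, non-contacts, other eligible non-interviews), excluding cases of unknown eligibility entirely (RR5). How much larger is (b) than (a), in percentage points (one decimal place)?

Numerator → 292
Determined eligible → 292 + 29 + 89 + 41 + 17 = 468
e = 468 / (468 + 84) = 468 / 552 = 0.8478
Estimated eligible among unknowns → 0.8478 × 85 = 72.06
Base → 468 + 72.06 = 540.06
RR3 = 292 / 540.06 = 0.5407
Base → 292 + 29 + 89 + 41 + 17 = 468
RR5 = 292 / 468 = 0.6239
Difference = 62.39 − 54.07 = 8.32 percentage points

8.3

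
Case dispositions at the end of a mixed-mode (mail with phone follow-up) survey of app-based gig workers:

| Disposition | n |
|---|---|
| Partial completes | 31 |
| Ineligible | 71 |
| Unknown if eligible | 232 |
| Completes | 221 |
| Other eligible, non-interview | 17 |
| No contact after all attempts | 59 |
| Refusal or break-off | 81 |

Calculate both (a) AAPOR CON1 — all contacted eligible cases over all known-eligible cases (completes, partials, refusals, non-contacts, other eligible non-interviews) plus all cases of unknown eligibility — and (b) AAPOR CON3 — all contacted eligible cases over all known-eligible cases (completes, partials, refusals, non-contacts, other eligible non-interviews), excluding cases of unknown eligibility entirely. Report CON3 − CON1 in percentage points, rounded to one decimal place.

Top → 221 + 31 + 81 + 17 = 350
Denom → 221 + 31 + 81 + 59 + 17 + 232 = 641
CON1 = 350 / 641 = 0.5460
Denom → 221 + 31 + 81 + 59 + 17 = 409
CON3 = 350 / 409 = 0.8557
Difference = 85.57 − 54.60 = 30.97 percentage points

31.0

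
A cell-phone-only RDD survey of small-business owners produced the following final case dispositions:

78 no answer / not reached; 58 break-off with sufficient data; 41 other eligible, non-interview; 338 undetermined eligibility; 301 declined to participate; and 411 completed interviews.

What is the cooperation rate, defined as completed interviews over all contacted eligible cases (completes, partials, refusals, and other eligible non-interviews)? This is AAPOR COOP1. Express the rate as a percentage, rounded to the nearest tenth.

50.7%

Top: 411
Denom: 411 + 58 + 301 + 41 = 811
COOP1 = 411 / 811 = 0.5068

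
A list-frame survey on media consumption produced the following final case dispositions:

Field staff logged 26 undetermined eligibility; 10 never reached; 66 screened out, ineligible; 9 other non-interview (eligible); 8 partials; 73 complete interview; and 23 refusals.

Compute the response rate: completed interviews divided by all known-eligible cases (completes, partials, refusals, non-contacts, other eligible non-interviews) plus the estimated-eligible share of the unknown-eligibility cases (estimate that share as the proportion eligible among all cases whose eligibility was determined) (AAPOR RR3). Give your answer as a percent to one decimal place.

52.2%

Top = 73
Eligible (known) = 73 + 8 + 23 + 10 + 9 = 123
e = 123 / (123 + 66) = 123 / 189 = 0.6508
Estimated eligible among unknowns = 0.6508 × 26 = 16.92
Base = 123 + 16.92 = 139.92
RR3 = 73 / 139.92 = 0.5217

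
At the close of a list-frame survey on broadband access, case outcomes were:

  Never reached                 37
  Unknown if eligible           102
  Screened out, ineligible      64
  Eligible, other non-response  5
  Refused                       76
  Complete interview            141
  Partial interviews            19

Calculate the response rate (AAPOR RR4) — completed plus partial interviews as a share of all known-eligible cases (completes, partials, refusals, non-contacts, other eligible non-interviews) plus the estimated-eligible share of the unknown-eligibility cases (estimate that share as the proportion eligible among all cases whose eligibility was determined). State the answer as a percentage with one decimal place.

44.3%

Num → 141 + 19 = 160
Known eligible → 141 + 19 + 76 + 37 + 5 = 278
e = 278 / (278 + 64) = 278 / 342 = 0.8129
e × U → 0.8129 × 102 = 82.92
Denom → 278 + 82.92 = 360.92
RR4 = 160 / 360.92 = 0.4433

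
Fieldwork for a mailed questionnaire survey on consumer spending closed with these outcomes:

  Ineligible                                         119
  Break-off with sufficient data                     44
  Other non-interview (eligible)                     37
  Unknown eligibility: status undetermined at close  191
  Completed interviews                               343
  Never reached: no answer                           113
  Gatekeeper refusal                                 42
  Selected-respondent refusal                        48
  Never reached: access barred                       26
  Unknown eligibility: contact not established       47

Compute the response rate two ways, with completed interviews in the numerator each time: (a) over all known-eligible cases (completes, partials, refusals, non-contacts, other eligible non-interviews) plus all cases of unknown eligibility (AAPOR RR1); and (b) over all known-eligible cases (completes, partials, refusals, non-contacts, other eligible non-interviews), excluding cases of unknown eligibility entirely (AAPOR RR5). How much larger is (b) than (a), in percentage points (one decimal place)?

Refusal or break-off = 42 + 48 = 90
Never reached = 113 + 26 = 139
Unknown if eligible = 47 + 191 = 238
Num = 343
Denominator = 343 + 44 + 90 + 139 + 37 + 238 = 891
RR1 = 343 / 891 = 0.3850
Denominator = 343 + 44 + 90 + 139 + 37 = 653
RR5 = 343 / 653 = 0.5253
Difference = 52.53 − 38.50 = 14.03 percentage points

14.0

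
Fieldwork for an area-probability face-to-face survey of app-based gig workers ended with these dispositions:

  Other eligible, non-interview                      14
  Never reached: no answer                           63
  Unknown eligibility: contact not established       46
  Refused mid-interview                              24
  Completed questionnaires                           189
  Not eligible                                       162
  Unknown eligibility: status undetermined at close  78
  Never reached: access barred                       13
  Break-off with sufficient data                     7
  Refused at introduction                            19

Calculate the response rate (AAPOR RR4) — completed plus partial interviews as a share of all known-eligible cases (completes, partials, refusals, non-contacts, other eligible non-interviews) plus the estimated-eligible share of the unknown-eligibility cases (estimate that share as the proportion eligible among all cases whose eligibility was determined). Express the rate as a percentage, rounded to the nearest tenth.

Refused = 19 + 24 = 43
Non-contacts = 63 + 13 = 76
Eligibility not determined = 46 + 78 = 124
Top: 189 + 7 = 196
Known eligible: 189 + 7 + 43 + 76 + 14 = 329
e = 329 / (329 + 162) = 329 / 491 = 0.6701
e × U: 0.6701 × 124 = 83.09
Base: 329 + 83.09 = 412.09
RR4 = 196 / 412.09 = 0.4756

47.6%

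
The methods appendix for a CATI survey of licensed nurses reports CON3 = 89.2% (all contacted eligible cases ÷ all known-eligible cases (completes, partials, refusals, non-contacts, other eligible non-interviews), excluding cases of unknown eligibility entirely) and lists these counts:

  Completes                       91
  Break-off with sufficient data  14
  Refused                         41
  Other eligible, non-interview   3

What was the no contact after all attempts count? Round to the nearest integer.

Num → 91 + 14 + 41 + 3 = 149
CON3 = 149 / D = 0.892
D = 149 / 0.892 = 167.0
Rest of base = 149
no contact after all attempts = 167.0 − 149 ≈ 18

18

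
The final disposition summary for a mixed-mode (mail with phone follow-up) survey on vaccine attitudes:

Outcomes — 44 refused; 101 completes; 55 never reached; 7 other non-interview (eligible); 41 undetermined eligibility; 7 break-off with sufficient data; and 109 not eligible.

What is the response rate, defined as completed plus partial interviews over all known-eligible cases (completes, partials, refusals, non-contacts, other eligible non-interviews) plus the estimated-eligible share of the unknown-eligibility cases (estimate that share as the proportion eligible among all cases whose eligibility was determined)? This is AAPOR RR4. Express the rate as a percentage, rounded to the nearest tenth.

44.8%

Top = 101 + 7 = 108
Eligible (known) = 101 + 7 + 44 + 55 + 7 = 214
e = 214 / (214 + 109) = 214 / 323 = 0.6625
Eligible share of unknowns = 0.6625 × 41 = 27.16
Denom = 214 + 27.16 = 241.16
RR4 = 108 / 241.16 = 0.4478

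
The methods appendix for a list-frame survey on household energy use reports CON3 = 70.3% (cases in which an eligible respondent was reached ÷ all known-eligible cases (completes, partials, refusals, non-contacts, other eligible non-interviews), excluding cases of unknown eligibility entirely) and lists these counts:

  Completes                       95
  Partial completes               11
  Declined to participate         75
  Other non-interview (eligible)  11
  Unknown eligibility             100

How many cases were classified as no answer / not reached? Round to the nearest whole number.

Numerator = 95 + 11 + 75 + 11 = 192
CON3 = 192 / D = 0.703
D = 192 / 0.703 = 273.1
Other denominator terms total 192
no answer / not reached = 273.1 − 192 ≈ 81

81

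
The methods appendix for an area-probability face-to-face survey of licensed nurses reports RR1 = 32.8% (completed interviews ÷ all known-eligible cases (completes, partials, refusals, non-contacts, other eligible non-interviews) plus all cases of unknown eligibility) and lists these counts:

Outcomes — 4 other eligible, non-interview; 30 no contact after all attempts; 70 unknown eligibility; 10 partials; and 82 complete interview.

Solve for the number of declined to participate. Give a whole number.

RR1 = 82 / D = 0.328
D = 82 / 0.328 = 250.0
Rest of base = 196
declined to participate = 250.0 − 196 ≈ 54

54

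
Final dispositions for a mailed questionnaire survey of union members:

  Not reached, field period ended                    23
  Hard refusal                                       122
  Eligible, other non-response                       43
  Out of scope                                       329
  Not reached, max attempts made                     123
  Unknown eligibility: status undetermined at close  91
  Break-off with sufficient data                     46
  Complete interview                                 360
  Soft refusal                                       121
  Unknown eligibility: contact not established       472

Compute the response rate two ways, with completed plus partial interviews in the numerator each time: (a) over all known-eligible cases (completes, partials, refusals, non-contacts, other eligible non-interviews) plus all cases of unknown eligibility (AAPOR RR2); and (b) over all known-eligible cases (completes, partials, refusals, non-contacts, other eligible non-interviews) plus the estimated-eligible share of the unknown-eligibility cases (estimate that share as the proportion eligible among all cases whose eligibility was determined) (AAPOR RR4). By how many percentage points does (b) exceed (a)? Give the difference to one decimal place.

3.7

Refusal or break-off = 122 + 121 = 243
Never reached = 23 + 123 = 146
Eligibility not determined = 472 + 91 = 563
Num = 360 + 46 = 406
Denom = 360 + 46 + 243 + 146 + 43 + 563 = 1401
RR2 = 406 / 1401 = 0.2898
Determined eligible = 360 + 46 + 243 + 146 + 43 = 838
e = 838 / (838 + 329) = 838 / 1167 = 0.7181
Estimated eligible among unknowns = 0.7181 × 563 = 404.29
Denom = 838 + 404.29 = 1242.29
RR4 = 406 / 1242.29 = 0.3268
Difference = 32.68 − 28.98 = 3.70 percentage points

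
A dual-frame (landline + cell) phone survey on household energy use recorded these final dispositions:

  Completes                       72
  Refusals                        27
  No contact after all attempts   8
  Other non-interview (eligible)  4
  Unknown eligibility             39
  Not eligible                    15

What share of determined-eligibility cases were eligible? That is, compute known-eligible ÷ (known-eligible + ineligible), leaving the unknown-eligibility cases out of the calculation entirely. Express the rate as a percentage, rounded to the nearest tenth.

Determined eligible = 72 + 27 + 8 + 4 = 111
e = 111 / (111 + 15) = 111 / 126 = 0.8810

88.1%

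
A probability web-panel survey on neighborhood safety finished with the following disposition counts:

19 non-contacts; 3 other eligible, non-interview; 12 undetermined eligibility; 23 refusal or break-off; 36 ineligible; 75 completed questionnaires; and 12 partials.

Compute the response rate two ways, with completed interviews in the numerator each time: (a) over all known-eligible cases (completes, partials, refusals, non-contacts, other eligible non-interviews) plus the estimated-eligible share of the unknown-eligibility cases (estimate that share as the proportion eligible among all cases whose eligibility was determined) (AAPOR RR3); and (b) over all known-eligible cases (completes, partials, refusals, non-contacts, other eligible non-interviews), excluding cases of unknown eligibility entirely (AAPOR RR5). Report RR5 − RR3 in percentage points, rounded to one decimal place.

Numerator → 75
Determined eligible → 75 + 12 + 23 + 19 + 3 = 132
e = 132 / (132 + 36) = 132 / 168 = 0.7857
Eligible share of unknowns → 0.7857 × 12 = 9.43
Base → 132 + 9.43 = 141.43
RR3 = 75 / 141.43 = 0.5303
Base → 75 + 12 + 23 + 19 + 3 = 132
RR5 = 75 / 132 = 0.5682
Difference = 56.82 − 53.03 = 3.79 percentage points

3.8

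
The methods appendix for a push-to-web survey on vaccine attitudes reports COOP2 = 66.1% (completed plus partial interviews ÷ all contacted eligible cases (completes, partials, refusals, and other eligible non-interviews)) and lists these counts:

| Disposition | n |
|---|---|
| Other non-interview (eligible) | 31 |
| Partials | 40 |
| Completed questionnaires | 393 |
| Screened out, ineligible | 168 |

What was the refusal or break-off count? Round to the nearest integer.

191

Num → 393 + 40 = 433
COOP2 = 433 / D = 0.661
D = 433 / 0.661 = 655.1
Rest of base = 464
refusal or break-off = 655.1 − 464 ≈ 191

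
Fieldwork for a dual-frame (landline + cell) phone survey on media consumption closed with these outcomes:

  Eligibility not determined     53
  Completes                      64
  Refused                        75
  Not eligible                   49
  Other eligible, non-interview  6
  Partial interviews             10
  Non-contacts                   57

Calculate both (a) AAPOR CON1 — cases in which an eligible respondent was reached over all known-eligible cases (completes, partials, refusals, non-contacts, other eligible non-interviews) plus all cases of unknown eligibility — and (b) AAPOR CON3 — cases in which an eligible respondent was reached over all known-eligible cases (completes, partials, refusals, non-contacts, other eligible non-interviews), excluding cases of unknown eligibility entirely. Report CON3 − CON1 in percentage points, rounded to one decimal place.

Top: 64 + 10 + 75 + 6 = 155
Denominator: 64 + 10 + 75 + 57 + 6 + 53 = 265
CON1 = 155 / 265 = 0.5849
Denominator: 64 + 10 + 75 + 57 + 6 = 212
CON3 = 155 / 212 = 0.7311
Difference = 73.11 − 58.49 = 14.62 percentage points

14.6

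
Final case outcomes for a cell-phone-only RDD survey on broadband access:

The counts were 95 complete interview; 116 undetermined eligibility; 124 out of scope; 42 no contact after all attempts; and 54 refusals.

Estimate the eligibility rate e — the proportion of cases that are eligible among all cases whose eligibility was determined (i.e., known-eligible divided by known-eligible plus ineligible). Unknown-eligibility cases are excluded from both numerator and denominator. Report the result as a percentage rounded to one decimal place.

60.6%

Eligible (known): 95 + 54 + 42 = 191
e = 191 / (191 + 124) = 191 / 315 = 0.6063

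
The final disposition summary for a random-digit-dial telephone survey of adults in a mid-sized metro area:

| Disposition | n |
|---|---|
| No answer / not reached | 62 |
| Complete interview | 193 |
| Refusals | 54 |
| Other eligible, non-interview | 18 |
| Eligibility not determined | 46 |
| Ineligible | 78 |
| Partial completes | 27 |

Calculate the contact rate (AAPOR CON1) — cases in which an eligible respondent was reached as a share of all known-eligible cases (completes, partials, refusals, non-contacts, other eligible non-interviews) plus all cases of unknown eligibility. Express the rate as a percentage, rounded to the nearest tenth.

73.0%

Top → 193 + 27 + 54 + 18 = 292
Base → 193 + 27 + 54 + 62 + 18 + 46 = 400
CON1 = 292 / 400 = 0.7300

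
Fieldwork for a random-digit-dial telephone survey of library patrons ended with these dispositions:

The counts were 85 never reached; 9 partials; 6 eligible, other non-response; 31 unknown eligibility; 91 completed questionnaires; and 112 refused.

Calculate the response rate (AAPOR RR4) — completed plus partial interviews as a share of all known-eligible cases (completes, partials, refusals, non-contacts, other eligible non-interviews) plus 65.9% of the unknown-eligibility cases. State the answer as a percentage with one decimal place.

Top = 91 + 9 = 100
Known eligible = 91 + 9 + 112 + 85 + 6 = 303
e × U = 0.6590 × 31 = 20.43
Denominator = 303 + 20.43 = 323.43
RR4 = 100 / 323.43 = 0.3092

30.9%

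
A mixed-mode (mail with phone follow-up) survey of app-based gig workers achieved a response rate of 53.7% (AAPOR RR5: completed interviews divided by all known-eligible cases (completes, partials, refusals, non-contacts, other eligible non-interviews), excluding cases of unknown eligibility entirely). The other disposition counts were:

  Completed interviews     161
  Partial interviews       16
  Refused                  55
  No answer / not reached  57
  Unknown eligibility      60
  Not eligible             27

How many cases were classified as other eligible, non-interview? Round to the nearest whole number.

RR5 = 161 / D = 0.537
D = 161 / 0.537 = 299.8
Remaining denominator categories sum to 289
other eligible, non-interview = 299.8 − 289 ≈ 11

11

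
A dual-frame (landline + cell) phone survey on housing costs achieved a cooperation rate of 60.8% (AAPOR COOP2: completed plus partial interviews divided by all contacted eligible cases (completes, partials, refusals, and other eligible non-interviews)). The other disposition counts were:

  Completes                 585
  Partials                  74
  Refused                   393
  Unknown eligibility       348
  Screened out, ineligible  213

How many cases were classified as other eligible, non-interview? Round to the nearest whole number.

Num → 585 + 74 = 659
COOP2 = 659 / D = 0.608
D = 659 / 0.608 = 1083.9
Other denominator terms total 1052
other eligible, non-interview = 1083.9 − 1052 ≈ 32

32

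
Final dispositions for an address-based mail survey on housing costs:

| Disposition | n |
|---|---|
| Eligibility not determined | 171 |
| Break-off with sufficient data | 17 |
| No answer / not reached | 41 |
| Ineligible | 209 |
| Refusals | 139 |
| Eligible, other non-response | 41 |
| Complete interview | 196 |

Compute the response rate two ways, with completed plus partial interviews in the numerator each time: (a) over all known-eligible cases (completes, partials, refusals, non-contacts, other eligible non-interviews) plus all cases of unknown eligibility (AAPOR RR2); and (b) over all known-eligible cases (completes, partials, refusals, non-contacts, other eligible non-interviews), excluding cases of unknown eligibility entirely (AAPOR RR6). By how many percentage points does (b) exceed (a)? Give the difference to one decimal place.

13.9

Numerator: 196 + 17 = 213
Denominator: 196 + 17 + 139 + 41 + 41 + 171 = 605
RR2 = 213 / 605 = 0.3521
Denominator: 196 + 17 + 139 + 41 + 41 = 434
RR6 = 213 / 434 = 0.4908
Difference = 49.08 − 35.21 = 13.87 percentage points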